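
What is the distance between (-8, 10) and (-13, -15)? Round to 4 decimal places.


d = sqrt((-13--8)^2 + (-15-10)^2) = 25.4951

25.4951


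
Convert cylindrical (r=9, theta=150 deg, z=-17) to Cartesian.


x = 9 * cos(150) = -7.7942
y = 9 * sin(150) = 4.5
z = -17

(-7.7942, 4.5, -17)


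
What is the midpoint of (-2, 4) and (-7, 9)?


Midpoint = ((-2+-7)/2, (4+9)/2) = (-4.5, 6.5)

(-4.5, 6.5)


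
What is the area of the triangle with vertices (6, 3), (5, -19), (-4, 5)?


Area = |x1(y2-y3) + x2(y3-y1) + x3(y1-y2)| / 2
= |6*(-19-5) + 5*(5-3) + -4*(3--19)| / 2
= 111

111


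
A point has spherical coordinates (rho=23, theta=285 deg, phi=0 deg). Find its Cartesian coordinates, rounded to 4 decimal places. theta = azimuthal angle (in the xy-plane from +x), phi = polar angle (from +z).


x = 23 * sin(0) * cos(285) = 0
y = 23 * sin(0) * sin(285) = 0
z = 23 * cos(0) = 23

(0, 0, 23)


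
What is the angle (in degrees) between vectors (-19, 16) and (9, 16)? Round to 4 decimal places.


dot = -19*9 + 16*16 = 85
|u| = 24.8395, |v| = 18.3576
cos(angle) = 0.1864
angle = 79.2568 degrees

79.2568 degrees


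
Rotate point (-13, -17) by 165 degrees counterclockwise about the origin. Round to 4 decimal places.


x' = -13*cos(165) - -17*sin(165) = 16.957
y' = -13*sin(165) + -17*cos(165) = 13.0561

(16.957, 13.0561)


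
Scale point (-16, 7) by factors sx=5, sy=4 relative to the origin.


Scaling: (x*sx, y*sy) = (-16*5, 7*4) = (-80, 28)

(-80, 28)


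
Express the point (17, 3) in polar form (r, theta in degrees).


r = sqrt(17^2 + 3^2) = 17.2627
theta = atan2(3, 17) = 10.008 degrees

r = 17.2627, theta = 10.008 degrees


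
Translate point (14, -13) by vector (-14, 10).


Translation: (x+dx, y+dy) = (14+-14, -13+10) = (0, -3)

(0, -3)


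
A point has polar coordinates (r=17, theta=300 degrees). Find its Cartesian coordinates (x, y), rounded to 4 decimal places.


x = 17 * cos(300) = 8.5
y = 17 * sin(300) = -14.7224

(8.5, -14.7224)


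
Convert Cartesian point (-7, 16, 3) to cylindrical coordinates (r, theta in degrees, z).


r = sqrt((-7)^2 + 16^2) = 17.4642
theta = atan2(16, -7) = 113.6294 deg
z = 3

r = 17.4642, theta = 113.6294 deg, z = 3


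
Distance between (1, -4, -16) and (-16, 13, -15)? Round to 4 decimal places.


d = sqrt((-16-1)^2 + (13--4)^2 + (-15--16)^2) = 24.0624

24.0624


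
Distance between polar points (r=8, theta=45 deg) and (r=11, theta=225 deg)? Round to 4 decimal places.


d = sqrt(r1^2 + r2^2 - 2*r1*r2*cos(t2-t1))
d = sqrt(8^2 + 11^2 - 2*8*11*cos(225-45)) = 19

19


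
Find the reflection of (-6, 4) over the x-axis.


Reflection across x-axis: (x, y) -> (x, -y)
(-6, 4) -> (-6, -4)

(-6, -4)


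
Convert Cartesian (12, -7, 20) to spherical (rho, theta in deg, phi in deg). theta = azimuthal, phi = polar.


rho = sqrt(12^2 + (-7)^2 + 20^2) = 24.3516
theta = atan2(-7, 12) = 329.7436 deg
phi = acos(20/24.3516) = 34.7847 deg

rho = 24.3516, theta = 329.7436 deg, phi = 34.7847 deg


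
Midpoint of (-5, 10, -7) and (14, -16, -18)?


Midpoint = ((-5+14)/2, (10+-16)/2, (-7+-18)/2) = (4.5, -3, -12.5)

(4.5, -3, -12.5)


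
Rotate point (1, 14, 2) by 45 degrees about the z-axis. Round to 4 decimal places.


x' = 1*cos(45) - 14*sin(45) = -9.1924
y' = 1*sin(45) + 14*cos(45) = 10.6066
z' = 2

(-9.1924, 10.6066, 2)


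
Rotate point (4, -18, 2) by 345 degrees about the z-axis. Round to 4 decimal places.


x' = 4*cos(345) - -18*sin(345) = -0.795
y' = 4*sin(345) + -18*cos(345) = -18.4219
z' = 2

(-0.795, -18.4219, 2)


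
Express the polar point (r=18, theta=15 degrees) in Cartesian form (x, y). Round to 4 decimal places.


x = 18 * cos(15) = 17.3867
y = 18 * sin(15) = 4.6587

(17.3867, 4.6587)


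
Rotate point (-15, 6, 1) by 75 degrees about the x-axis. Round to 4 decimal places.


x' = -15
y' = 6*cos(75) - 1*sin(75) = 0.587
z' = 6*sin(75) + 1*cos(75) = 6.0544

(-15, 0.587, 6.0544)


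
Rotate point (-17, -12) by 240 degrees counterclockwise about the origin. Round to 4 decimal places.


x' = -17*cos(240) - -12*sin(240) = -1.8923
y' = -17*sin(240) + -12*cos(240) = 20.7224

(-1.8923, 20.7224)


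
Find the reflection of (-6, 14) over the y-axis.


Reflection across y-axis: (x, y) -> (-x, y)
(-6, 14) -> (6, 14)

(6, 14)


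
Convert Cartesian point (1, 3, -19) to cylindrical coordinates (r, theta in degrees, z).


r = sqrt(1^2 + 3^2) = 3.1623
theta = atan2(3, 1) = 71.5651 deg
z = -19

r = 3.1623, theta = 71.5651 deg, z = -19


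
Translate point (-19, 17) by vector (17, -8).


Translation: (x+dx, y+dy) = (-19+17, 17+-8) = (-2, 9)

(-2, 9)


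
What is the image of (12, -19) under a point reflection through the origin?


Reflection through origin: (x, y) -> (-x, -y)
(12, -19) -> (-12, 19)

(-12, 19)


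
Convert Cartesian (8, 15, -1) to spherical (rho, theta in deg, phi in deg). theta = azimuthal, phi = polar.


rho = sqrt(8^2 + 15^2 + (-1)^2) = 17.0294
theta = atan2(15, 8) = 61.9275 deg
phi = acos(-1/17.0294) = 93.3665 deg

rho = 17.0294, theta = 61.9275 deg, phi = 93.3665 deg


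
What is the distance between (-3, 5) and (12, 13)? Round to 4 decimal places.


d = sqrt((12--3)^2 + (13-5)^2) = 17

17


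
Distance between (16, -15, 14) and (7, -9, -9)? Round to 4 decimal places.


d = sqrt((7-16)^2 + (-9--15)^2 + (-9-14)^2) = 25.4165

25.4165


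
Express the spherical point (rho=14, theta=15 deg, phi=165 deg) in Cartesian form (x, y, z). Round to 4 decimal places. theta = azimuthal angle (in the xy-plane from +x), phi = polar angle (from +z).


x = 14 * sin(165) * cos(15) = 3.5
y = 14 * sin(165) * sin(15) = 0.9378
z = 14 * cos(165) = -13.523

(3.5, 0.9378, -13.523)


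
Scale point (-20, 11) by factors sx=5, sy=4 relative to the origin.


Scaling: (x*sx, y*sy) = (-20*5, 11*4) = (-100, 44)

(-100, 44)


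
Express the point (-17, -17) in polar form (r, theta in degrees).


r = sqrt((-17)^2 + (-17)^2) = 24.0416
theta = atan2(-17, -17) = 225 degrees

r = 24.0416, theta = 225 degrees


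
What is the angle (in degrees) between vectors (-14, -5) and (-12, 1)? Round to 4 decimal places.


dot = -14*-12 + -5*1 = 163
|u| = 14.8661, |v| = 12.0416
cos(angle) = 0.9106
angle = 24.4175 degrees

24.4175 degrees


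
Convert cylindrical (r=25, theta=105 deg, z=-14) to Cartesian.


x = 25 * cos(105) = -6.4705
y = 25 * sin(105) = 24.1481
z = -14

(-6.4705, 24.1481, -14)


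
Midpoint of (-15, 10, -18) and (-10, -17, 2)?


Midpoint = ((-15+-10)/2, (10+-17)/2, (-18+2)/2) = (-12.5, -3.5, -8)

(-12.5, -3.5, -8)


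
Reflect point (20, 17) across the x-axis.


Reflection across x-axis: (x, y) -> (x, -y)
(20, 17) -> (20, -17)

(20, -17)


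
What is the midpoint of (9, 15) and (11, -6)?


Midpoint = ((9+11)/2, (15+-6)/2) = (10, 4.5)

(10, 4.5)


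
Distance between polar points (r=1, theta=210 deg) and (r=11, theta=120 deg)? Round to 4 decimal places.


d = sqrt(r1^2 + r2^2 - 2*r1*r2*cos(t2-t1))
d = sqrt(1^2 + 11^2 - 2*1*11*cos(120-210)) = 11.0454

11.0454


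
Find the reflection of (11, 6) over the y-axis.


Reflection across y-axis: (x, y) -> (-x, y)
(11, 6) -> (-11, 6)

(-11, 6)


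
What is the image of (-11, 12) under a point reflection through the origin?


Reflection through origin: (x, y) -> (-x, -y)
(-11, 12) -> (11, -12)

(11, -12)


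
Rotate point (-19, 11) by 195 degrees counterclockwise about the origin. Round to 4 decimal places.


x' = -19*cos(195) - 11*sin(195) = 21.1996
y' = -19*sin(195) + 11*cos(195) = -5.7076

(21.1996, -5.7076)


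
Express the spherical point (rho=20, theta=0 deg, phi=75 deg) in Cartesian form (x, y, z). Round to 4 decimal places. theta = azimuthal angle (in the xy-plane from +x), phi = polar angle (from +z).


x = 20 * sin(75) * cos(0) = 19.3185
y = 20 * sin(75) * sin(0) = 0
z = 20 * cos(75) = 5.1764

(19.3185, 0, 5.1764)


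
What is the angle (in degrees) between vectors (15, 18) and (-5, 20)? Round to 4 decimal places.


dot = 15*-5 + 18*20 = 285
|u| = 23.4307, |v| = 20.6155
cos(angle) = 0.59
angle = 53.8418 degrees

53.8418 degrees


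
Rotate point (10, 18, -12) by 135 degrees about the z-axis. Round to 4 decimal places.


x' = 10*cos(135) - 18*sin(135) = -19.799
y' = 10*sin(135) + 18*cos(135) = -5.6569
z' = -12

(-19.799, -5.6569, -12)


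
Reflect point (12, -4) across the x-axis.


Reflection across x-axis: (x, y) -> (x, -y)
(12, -4) -> (12, 4)

(12, 4)


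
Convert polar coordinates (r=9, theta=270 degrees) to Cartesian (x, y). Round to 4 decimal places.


x = 9 * cos(270) = 0
y = 9 * sin(270) = -9

(0, -9)


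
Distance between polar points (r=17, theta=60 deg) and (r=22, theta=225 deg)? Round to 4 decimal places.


d = sqrt(r1^2 + r2^2 - 2*r1*r2*cos(t2-t1))
d = sqrt(17^2 + 22^2 - 2*17*22*cos(225-60)) = 38.6719

38.6719


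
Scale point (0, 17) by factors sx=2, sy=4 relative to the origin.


Scaling: (x*sx, y*sy) = (0*2, 17*4) = (0, 68)

(0, 68)


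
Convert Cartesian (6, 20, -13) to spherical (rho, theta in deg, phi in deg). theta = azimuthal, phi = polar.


rho = sqrt(6^2 + 20^2 + (-13)^2) = 24.5967
theta = atan2(20, 6) = 73.3008 deg
phi = acos(-13/24.5967) = 121.9059 deg

rho = 24.5967, theta = 73.3008 deg, phi = 121.9059 deg


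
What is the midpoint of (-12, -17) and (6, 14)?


Midpoint = ((-12+6)/2, (-17+14)/2) = (-3, -1.5)

(-3, -1.5)


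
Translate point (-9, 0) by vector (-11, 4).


Translation: (x+dx, y+dy) = (-9+-11, 0+4) = (-20, 4)

(-20, 4)


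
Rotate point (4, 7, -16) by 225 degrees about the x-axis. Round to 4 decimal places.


x' = 4
y' = 7*cos(225) - -16*sin(225) = -16.2635
z' = 7*sin(225) + -16*cos(225) = 6.364

(4, -16.2635, 6.364)


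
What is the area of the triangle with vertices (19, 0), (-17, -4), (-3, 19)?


Area = |x1(y2-y3) + x2(y3-y1) + x3(y1-y2)| / 2
= |19*(-4-19) + -17*(19-0) + -3*(0--4)| / 2
= 386

386


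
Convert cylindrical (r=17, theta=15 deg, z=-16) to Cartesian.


x = 17 * cos(15) = 16.4207
y = 17 * sin(15) = 4.3999
z = -16

(16.4207, 4.3999, -16)


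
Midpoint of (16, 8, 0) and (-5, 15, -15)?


Midpoint = ((16+-5)/2, (8+15)/2, (0+-15)/2) = (5.5, 11.5, -7.5)

(5.5, 11.5, -7.5)


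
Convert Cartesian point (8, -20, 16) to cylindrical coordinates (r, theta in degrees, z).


r = sqrt(8^2 + (-20)^2) = 21.5407
theta = atan2(-20, 8) = 291.8014 deg
z = 16

r = 21.5407, theta = 291.8014 deg, z = 16


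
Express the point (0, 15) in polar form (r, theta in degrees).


r = sqrt(0^2 + 15^2) = 15
theta = atan2(15, 0) = 90 degrees

r = 15, theta = 90 degrees


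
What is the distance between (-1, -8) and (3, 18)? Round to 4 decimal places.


d = sqrt((3--1)^2 + (18--8)^2) = 26.3059

26.3059


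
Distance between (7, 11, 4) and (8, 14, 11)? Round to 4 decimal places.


d = sqrt((8-7)^2 + (14-11)^2 + (11-4)^2) = 7.6811

7.6811


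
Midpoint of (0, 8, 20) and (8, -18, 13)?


Midpoint = ((0+8)/2, (8+-18)/2, (20+13)/2) = (4, -5, 16.5)

(4, -5, 16.5)


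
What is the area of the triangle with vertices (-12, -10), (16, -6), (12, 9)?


Area = |x1(y2-y3) + x2(y3-y1) + x3(y1-y2)| / 2
= |-12*(-6-9) + 16*(9--10) + 12*(-10--6)| / 2
= 218

218


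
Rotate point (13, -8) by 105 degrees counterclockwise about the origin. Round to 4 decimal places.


x' = 13*cos(105) - -8*sin(105) = 4.3628
y' = 13*sin(105) + -8*cos(105) = 14.6276

(4.3628, 14.6276)


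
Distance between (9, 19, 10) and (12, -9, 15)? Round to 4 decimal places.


d = sqrt((12-9)^2 + (-9-19)^2 + (15-10)^2) = 28.6007

28.6007


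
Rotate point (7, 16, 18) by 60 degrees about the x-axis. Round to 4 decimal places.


x' = 7
y' = 16*cos(60) - 18*sin(60) = -7.5885
z' = 16*sin(60) + 18*cos(60) = 22.8564

(7, -7.5885, 22.8564)


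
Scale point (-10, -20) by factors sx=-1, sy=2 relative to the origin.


Scaling: (x*sx, y*sy) = (-10*-1, -20*2) = (10, -40)

(10, -40)


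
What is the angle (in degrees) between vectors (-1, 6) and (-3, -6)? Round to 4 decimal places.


dot = -1*-3 + 6*-6 = -33
|u| = 6.0828, |v| = 6.7082
cos(angle) = -0.8087
angle = 143.9726 degrees

143.9726 degrees


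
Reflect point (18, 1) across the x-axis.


Reflection across x-axis: (x, y) -> (x, -y)
(18, 1) -> (18, -1)

(18, -1)


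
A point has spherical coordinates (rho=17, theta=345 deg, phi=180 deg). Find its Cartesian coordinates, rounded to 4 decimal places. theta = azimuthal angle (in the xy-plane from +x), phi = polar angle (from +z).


x = 17 * sin(180) * cos(345) = 0
y = 17 * sin(180) * sin(345) = 0
z = 17 * cos(180) = -17

(0, 0, -17)


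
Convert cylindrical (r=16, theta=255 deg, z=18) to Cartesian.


x = 16 * cos(255) = -4.1411
y = 16 * sin(255) = -15.4548
z = 18

(-4.1411, -15.4548, 18)


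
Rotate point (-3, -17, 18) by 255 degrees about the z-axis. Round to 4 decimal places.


x' = -3*cos(255) - -17*sin(255) = -15.6443
y' = -3*sin(255) + -17*cos(255) = 7.2977
z' = 18

(-15.6443, 7.2977, 18)


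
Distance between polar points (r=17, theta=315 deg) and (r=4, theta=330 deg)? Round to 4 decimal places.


d = sqrt(r1^2 + r2^2 - 2*r1*r2*cos(t2-t1))
d = sqrt(17^2 + 4^2 - 2*17*4*cos(330-315)) = 13.177

13.177


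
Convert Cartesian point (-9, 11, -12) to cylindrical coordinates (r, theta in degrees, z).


r = sqrt((-9)^2 + 11^2) = 14.2127
theta = atan2(11, -9) = 129.2894 deg
z = -12

r = 14.2127, theta = 129.2894 deg, z = -12


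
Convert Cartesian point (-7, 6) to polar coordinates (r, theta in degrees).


r = sqrt((-7)^2 + 6^2) = 9.2195
theta = atan2(6, -7) = 139.3987 degrees

r = 9.2195, theta = 139.3987 degrees


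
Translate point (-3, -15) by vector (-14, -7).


Translation: (x+dx, y+dy) = (-3+-14, -15+-7) = (-17, -22)

(-17, -22)


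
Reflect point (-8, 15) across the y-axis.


Reflection across y-axis: (x, y) -> (-x, y)
(-8, 15) -> (8, 15)

(8, 15)


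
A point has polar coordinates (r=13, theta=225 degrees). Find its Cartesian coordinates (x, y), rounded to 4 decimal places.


x = 13 * cos(225) = -9.1924
y = 13 * sin(225) = -9.1924

(-9.1924, -9.1924)


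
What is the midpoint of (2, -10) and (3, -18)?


Midpoint = ((2+3)/2, (-10+-18)/2) = (2.5, -14)

(2.5, -14)


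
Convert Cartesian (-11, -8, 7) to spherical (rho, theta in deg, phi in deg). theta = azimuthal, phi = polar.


rho = sqrt((-11)^2 + (-8)^2 + 7^2) = 15.2971
theta = atan2(-8, -11) = 216.0274 deg
phi = acos(7/15.2971) = 62.7674 deg

rho = 15.2971, theta = 216.0274 deg, phi = 62.7674 deg


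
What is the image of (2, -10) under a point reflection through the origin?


Reflection through origin: (x, y) -> (-x, -y)
(2, -10) -> (-2, 10)

(-2, 10)


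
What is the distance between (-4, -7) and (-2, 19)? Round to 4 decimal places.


d = sqrt((-2--4)^2 + (19--7)^2) = 26.0768

26.0768


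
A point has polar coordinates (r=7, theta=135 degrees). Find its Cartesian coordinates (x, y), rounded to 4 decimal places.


x = 7 * cos(135) = -4.9497
y = 7 * sin(135) = 4.9497

(-4.9497, 4.9497)


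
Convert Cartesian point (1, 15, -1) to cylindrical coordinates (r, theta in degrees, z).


r = sqrt(1^2 + 15^2) = 15.0333
theta = atan2(15, 1) = 86.1859 deg
z = -1

r = 15.0333, theta = 86.1859 deg, z = -1


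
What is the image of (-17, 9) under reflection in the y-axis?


Reflection across y-axis: (x, y) -> (-x, y)
(-17, 9) -> (17, 9)

(17, 9)


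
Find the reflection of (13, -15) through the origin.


Reflection through origin: (x, y) -> (-x, -y)
(13, -15) -> (-13, 15)

(-13, 15)


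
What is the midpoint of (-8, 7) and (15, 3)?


Midpoint = ((-8+15)/2, (7+3)/2) = (3.5, 5)

(3.5, 5)


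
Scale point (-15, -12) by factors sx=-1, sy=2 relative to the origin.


Scaling: (x*sx, y*sy) = (-15*-1, -12*2) = (15, -24)

(15, -24)


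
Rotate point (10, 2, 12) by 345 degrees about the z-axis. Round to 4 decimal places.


x' = 10*cos(345) - 2*sin(345) = 10.1769
y' = 10*sin(345) + 2*cos(345) = -0.6563
z' = 12

(10.1769, -0.6563, 12)


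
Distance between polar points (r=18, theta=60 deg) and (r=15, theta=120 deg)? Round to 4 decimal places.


d = sqrt(r1^2 + r2^2 - 2*r1*r2*cos(t2-t1))
d = sqrt(18^2 + 15^2 - 2*18*15*cos(120-60)) = 16.7033

16.7033


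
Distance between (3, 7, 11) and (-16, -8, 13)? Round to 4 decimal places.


d = sqrt((-16-3)^2 + (-8-7)^2 + (13-11)^2) = 24.2899

24.2899


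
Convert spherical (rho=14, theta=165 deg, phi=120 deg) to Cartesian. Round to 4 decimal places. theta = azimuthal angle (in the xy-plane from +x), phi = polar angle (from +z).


x = 14 * sin(120) * cos(165) = -11.7112
y = 14 * sin(120) * sin(165) = 3.138
z = 14 * cos(120) = -7

(-11.7112, 3.138, -7)


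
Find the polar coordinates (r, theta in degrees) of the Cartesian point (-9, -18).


r = sqrt((-9)^2 + (-18)^2) = 20.1246
theta = atan2(-18, -9) = 243.4349 degrees

r = 20.1246, theta = 243.4349 degrees


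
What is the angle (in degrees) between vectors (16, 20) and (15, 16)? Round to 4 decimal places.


dot = 16*15 + 20*16 = 560
|u| = 25.6125, |v| = 21.9317
cos(angle) = 0.9969
angle = 4.4926 degrees

4.4926 degrees


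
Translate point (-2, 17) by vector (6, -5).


Translation: (x+dx, y+dy) = (-2+6, 17+-5) = (4, 12)

(4, 12)


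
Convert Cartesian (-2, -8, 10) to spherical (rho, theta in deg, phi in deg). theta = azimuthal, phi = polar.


rho = sqrt((-2)^2 + (-8)^2 + 10^2) = 12.9615
theta = atan2(-8, -2) = 255.9638 deg
phi = acos(10/12.9615) = 39.5097 deg

rho = 12.9615, theta = 255.9638 deg, phi = 39.5097 deg


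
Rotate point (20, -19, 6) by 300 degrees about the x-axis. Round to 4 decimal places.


x' = 20
y' = -19*cos(300) - 6*sin(300) = -4.3038
z' = -19*sin(300) + 6*cos(300) = 19.4545

(20, -4.3038, 19.4545)


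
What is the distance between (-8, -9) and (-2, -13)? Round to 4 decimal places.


d = sqrt((-2--8)^2 + (-13--9)^2) = 7.2111

7.2111


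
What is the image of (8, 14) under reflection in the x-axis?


Reflection across x-axis: (x, y) -> (x, -y)
(8, 14) -> (8, -14)

(8, -14)


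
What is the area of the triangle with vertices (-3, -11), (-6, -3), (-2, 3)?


Area = |x1(y2-y3) + x2(y3-y1) + x3(y1-y2)| / 2
= |-3*(-3-3) + -6*(3--11) + -2*(-11--3)| / 2
= 25

25


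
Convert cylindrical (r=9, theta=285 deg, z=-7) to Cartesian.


x = 9 * cos(285) = 2.3294
y = 9 * sin(285) = -8.6933
z = -7

(2.3294, -8.6933, -7)


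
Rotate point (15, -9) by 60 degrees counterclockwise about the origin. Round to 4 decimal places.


x' = 15*cos(60) - -9*sin(60) = 15.2942
y' = 15*sin(60) + -9*cos(60) = 8.4904

(15.2942, 8.4904)


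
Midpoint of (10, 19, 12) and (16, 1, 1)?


Midpoint = ((10+16)/2, (19+1)/2, (12+1)/2) = (13, 10, 6.5)

(13, 10, 6.5)


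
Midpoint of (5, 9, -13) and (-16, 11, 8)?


Midpoint = ((5+-16)/2, (9+11)/2, (-13+8)/2) = (-5.5, 10, -2.5)

(-5.5, 10, -2.5)


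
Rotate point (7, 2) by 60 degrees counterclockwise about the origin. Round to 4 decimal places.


x' = 7*cos(60) - 2*sin(60) = 1.7679
y' = 7*sin(60) + 2*cos(60) = 7.0622

(1.7679, 7.0622)


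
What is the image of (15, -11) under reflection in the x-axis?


Reflection across x-axis: (x, y) -> (x, -y)
(15, -11) -> (15, 11)

(15, 11)


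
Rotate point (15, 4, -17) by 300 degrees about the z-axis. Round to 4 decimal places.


x' = 15*cos(300) - 4*sin(300) = 10.9641
y' = 15*sin(300) + 4*cos(300) = -10.9904
z' = -17

(10.9641, -10.9904, -17)


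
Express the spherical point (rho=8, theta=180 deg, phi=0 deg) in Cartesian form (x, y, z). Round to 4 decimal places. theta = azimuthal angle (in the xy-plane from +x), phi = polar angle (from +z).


x = 8 * sin(0) * cos(180) = 0
y = 8 * sin(0) * sin(180) = 0
z = 8 * cos(0) = 8

(0, 0, 8)


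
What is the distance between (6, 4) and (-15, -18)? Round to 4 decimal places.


d = sqrt((-15-6)^2 + (-18-4)^2) = 30.4138

30.4138


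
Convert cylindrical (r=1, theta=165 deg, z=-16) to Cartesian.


x = 1 * cos(165) = -0.9659
y = 1 * sin(165) = 0.2588
z = -16

(-0.9659, 0.2588, -16)


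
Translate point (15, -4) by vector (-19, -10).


Translation: (x+dx, y+dy) = (15+-19, -4+-10) = (-4, -14)

(-4, -14)


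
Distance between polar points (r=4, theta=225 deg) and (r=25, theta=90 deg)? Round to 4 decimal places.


d = sqrt(r1^2 + r2^2 - 2*r1*r2*cos(t2-t1))
d = sqrt(4^2 + 25^2 - 2*4*25*cos(90-225)) = 27.9718

27.9718


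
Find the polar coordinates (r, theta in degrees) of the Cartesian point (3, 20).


r = sqrt(3^2 + 20^2) = 20.2237
theta = atan2(20, 3) = 81.4692 degrees

r = 20.2237, theta = 81.4692 degrees


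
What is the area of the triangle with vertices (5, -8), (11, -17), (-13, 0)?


Area = |x1(y2-y3) + x2(y3-y1) + x3(y1-y2)| / 2
= |5*(-17-0) + 11*(0--8) + -13*(-8--17)| / 2
= 57

57


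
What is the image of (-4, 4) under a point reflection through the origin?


Reflection through origin: (x, y) -> (-x, -y)
(-4, 4) -> (4, -4)

(4, -4)


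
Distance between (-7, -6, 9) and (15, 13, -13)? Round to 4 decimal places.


d = sqrt((15--7)^2 + (13--6)^2 + (-13-9)^2) = 36.4555

36.4555


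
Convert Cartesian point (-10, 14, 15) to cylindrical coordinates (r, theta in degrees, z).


r = sqrt((-10)^2 + 14^2) = 17.2047
theta = atan2(14, -10) = 125.5377 deg
z = 15

r = 17.2047, theta = 125.5377 deg, z = 15


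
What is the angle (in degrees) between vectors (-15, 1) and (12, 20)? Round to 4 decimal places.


dot = -15*12 + 1*20 = -160
|u| = 15.0333, |v| = 23.3238
cos(angle) = -0.4563
angle = 117.1497 degrees

117.1497 degrees


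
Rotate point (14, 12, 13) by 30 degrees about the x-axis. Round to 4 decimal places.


x' = 14
y' = 12*cos(30) - 13*sin(30) = 3.8923
z' = 12*sin(30) + 13*cos(30) = 17.2583

(14, 3.8923, 17.2583)


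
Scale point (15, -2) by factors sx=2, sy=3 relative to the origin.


Scaling: (x*sx, y*sy) = (15*2, -2*3) = (30, -6)

(30, -6)


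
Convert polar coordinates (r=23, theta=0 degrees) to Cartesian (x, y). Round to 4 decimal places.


x = 23 * cos(0) = 23
y = 23 * sin(0) = 0

(23, 0)


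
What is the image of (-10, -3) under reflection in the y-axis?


Reflection across y-axis: (x, y) -> (-x, y)
(-10, -3) -> (10, -3)

(10, -3)


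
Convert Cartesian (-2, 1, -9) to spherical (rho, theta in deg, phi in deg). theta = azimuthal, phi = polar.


rho = sqrt((-2)^2 + 1^2 + (-9)^2) = 9.2736
theta = atan2(1, -2) = 153.4349 deg
phi = acos(-9/9.2736) = 166.0473 deg

rho = 9.2736, theta = 153.4349 deg, phi = 166.0473 deg


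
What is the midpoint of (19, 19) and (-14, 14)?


Midpoint = ((19+-14)/2, (19+14)/2) = (2.5, 16.5)

(2.5, 16.5)


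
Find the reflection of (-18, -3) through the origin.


Reflection through origin: (x, y) -> (-x, -y)
(-18, -3) -> (18, 3)

(18, 3)


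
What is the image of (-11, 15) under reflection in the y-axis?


Reflection across y-axis: (x, y) -> (-x, y)
(-11, 15) -> (11, 15)

(11, 15)


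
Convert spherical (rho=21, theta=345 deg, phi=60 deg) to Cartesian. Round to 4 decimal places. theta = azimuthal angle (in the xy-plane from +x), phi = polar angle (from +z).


x = 21 * sin(60) * cos(345) = 17.5668
y = 21 * sin(60) * sin(345) = -4.707
z = 21 * cos(60) = 10.5

(17.5668, -4.707, 10.5)


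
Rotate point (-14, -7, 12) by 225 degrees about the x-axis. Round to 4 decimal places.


x' = -14
y' = -7*cos(225) - 12*sin(225) = 13.435
z' = -7*sin(225) + 12*cos(225) = -3.5355

(-14, 13.435, -3.5355)


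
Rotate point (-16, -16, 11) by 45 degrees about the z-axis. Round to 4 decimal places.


x' = -16*cos(45) - -16*sin(45) = 0
y' = -16*sin(45) + -16*cos(45) = -22.6274
z' = 11

(0, -22.6274, 11)


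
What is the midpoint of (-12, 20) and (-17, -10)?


Midpoint = ((-12+-17)/2, (20+-10)/2) = (-14.5, 5)

(-14.5, 5)


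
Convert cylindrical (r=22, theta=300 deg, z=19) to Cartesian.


x = 22 * cos(300) = 11
y = 22 * sin(300) = -19.0526
z = 19

(11, -19.0526, 19)


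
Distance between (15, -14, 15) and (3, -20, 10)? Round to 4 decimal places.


d = sqrt((3-15)^2 + (-20--14)^2 + (10-15)^2) = 14.3178

14.3178


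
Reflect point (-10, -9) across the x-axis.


Reflection across x-axis: (x, y) -> (x, -y)
(-10, -9) -> (-10, 9)

(-10, 9)


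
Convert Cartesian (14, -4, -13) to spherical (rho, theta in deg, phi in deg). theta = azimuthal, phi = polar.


rho = sqrt(14^2 + (-4)^2 + (-13)^2) = 19.5192
theta = atan2(-4, 14) = 344.0546 deg
phi = acos(-13/19.5192) = 131.7599 deg

rho = 19.5192, theta = 344.0546 deg, phi = 131.7599 deg


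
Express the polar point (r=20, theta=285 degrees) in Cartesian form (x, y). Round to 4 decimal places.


x = 20 * cos(285) = 5.1764
y = 20 * sin(285) = -19.3185

(5.1764, -19.3185)


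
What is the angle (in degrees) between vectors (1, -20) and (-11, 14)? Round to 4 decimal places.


dot = 1*-11 + -20*14 = -291
|u| = 20.025, |v| = 17.8045
cos(angle) = -0.8162
angle = 144.7052 degrees

144.7052 degrees


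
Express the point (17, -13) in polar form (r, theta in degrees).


r = sqrt(17^2 + (-13)^2) = 21.4009
theta = atan2(-13, 17) = 322.5946 degrees

r = 21.4009, theta = 322.5946 degrees


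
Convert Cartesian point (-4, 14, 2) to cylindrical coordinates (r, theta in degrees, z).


r = sqrt((-4)^2 + 14^2) = 14.5602
theta = atan2(14, -4) = 105.9454 deg
z = 2

r = 14.5602, theta = 105.9454 deg, z = 2


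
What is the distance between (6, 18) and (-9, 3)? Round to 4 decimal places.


d = sqrt((-9-6)^2 + (3-18)^2) = 21.2132

21.2132


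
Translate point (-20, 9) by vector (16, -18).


Translation: (x+dx, y+dy) = (-20+16, 9+-18) = (-4, -9)

(-4, -9)


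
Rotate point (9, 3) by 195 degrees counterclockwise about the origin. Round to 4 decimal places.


x' = 9*cos(195) - 3*sin(195) = -7.9169
y' = 9*sin(195) + 3*cos(195) = -5.2271

(-7.9169, -5.2271)


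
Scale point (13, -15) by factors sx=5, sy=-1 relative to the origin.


Scaling: (x*sx, y*sy) = (13*5, -15*-1) = (65, 15)

(65, 15)


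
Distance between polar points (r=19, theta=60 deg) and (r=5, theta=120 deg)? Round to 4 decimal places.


d = sqrt(r1^2 + r2^2 - 2*r1*r2*cos(t2-t1))
d = sqrt(19^2 + 5^2 - 2*19*5*cos(120-60)) = 17.0587

17.0587


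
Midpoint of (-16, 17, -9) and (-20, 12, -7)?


Midpoint = ((-16+-20)/2, (17+12)/2, (-9+-7)/2) = (-18, 14.5, -8)

(-18, 14.5, -8)


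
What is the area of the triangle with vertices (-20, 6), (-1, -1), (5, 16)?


Area = |x1(y2-y3) + x2(y3-y1) + x3(y1-y2)| / 2
= |-20*(-1-16) + -1*(16-6) + 5*(6--1)| / 2
= 182.5

182.5


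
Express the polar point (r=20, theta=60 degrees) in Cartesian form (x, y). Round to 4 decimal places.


x = 20 * cos(60) = 10
y = 20 * sin(60) = 17.3205

(10, 17.3205)


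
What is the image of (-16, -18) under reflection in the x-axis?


Reflection across x-axis: (x, y) -> (x, -y)
(-16, -18) -> (-16, 18)

(-16, 18)


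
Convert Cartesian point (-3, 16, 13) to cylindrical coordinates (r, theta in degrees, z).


r = sqrt((-3)^2 + 16^2) = 16.2788
theta = atan2(16, -3) = 100.6197 deg
z = 13

r = 16.2788, theta = 100.6197 deg, z = 13


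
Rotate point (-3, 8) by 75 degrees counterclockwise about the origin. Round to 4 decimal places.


x' = -3*cos(75) - 8*sin(75) = -8.5039
y' = -3*sin(75) + 8*cos(75) = -0.8272

(-8.5039, -0.8272)


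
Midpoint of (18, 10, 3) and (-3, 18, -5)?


Midpoint = ((18+-3)/2, (10+18)/2, (3+-5)/2) = (7.5, 14, -1)

(7.5, 14, -1)


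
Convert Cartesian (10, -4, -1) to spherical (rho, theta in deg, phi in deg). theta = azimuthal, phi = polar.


rho = sqrt(10^2 + (-4)^2 + (-1)^2) = 10.8167
theta = atan2(-4, 10) = 338.1986 deg
phi = acos(-1/10.8167) = 95.3046 deg

rho = 10.8167, theta = 338.1986 deg, phi = 95.3046 deg


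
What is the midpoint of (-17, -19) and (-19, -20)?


Midpoint = ((-17+-19)/2, (-19+-20)/2) = (-18, -19.5)

(-18, -19.5)


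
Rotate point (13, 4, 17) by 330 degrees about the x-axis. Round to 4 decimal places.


x' = 13
y' = 4*cos(330) - 17*sin(330) = 11.9641
z' = 4*sin(330) + 17*cos(330) = 12.7224

(13, 11.9641, 12.7224)


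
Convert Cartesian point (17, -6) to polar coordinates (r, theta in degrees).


r = sqrt(17^2 + (-6)^2) = 18.0278
theta = atan2(-6, 17) = 340.56 degrees

r = 18.0278, theta = 340.56 degrees


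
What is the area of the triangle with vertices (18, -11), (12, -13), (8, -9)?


Area = |x1(y2-y3) + x2(y3-y1) + x3(y1-y2)| / 2
= |18*(-13--9) + 12*(-9--11) + 8*(-11--13)| / 2
= 16

16


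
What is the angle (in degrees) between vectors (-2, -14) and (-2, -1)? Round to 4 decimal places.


dot = -2*-2 + -14*-1 = 18
|u| = 14.1421, |v| = 2.2361
cos(angle) = 0.5692
angle = 55.3048 degrees

55.3048 degrees


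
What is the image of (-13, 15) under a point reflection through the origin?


Reflection through origin: (x, y) -> (-x, -y)
(-13, 15) -> (13, -15)

(13, -15)


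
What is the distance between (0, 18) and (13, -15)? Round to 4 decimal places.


d = sqrt((13-0)^2 + (-15-18)^2) = 35.4683

35.4683


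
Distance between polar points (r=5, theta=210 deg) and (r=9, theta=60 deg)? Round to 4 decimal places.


d = sqrt(r1^2 + r2^2 - 2*r1*r2*cos(t2-t1))
d = sqrt(5^2 + 9^2 - 2*5*9*cos(60-210)) = 13.5625

13.5625


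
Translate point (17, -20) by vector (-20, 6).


Translation: (x+dx, y+dy) = (17+-20, -20+6) = (-3, -14)

(-3, -14)


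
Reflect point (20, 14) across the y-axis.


Reflection across y-axis: (x, y) -> (-x, y)
(20, 14) -> (-20, 14)

(-20, 14)


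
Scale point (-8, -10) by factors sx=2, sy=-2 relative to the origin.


Scaling: (x*sx, y*sy) = (-8*2, -10*-2) = (-16, 20)

(-16, 20)


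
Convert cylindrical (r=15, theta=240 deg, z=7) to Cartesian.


x = 15 * cos(240) = -7.5
y = 15 * sin(240) = -12.9904
z = 7

(-7.5, -12.9904, 7)


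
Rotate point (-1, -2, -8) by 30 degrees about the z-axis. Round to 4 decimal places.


x' = -1*cos(30) - -2*sin(30) = 0.134
y' = -1*sin(30) + -2*cos(30) = -2.2321
z' = -8

(0.134, -2.2321, -8)


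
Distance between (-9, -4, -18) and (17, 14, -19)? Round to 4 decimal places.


d = sqrt((17--9)^2 + (14--4)^2 + (-19--18)^2) = 31.6386

31.6386


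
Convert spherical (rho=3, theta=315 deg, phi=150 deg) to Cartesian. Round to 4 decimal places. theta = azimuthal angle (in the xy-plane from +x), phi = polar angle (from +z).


x = 3 * sin(150) * cos(315) = 1.0607
y = 3 * sin(150) * sin(315) = -1.0607
z = 3 * cos(150) = -2.5981

(1.0607, -1.0607, -2.5981)


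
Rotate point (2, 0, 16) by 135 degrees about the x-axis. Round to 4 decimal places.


x' = 2
y' = 0*cos(135) - 16*sin(135) = -11.3137
z' = 0*sin(135) + 16*cos(135) = -11.3137

(2, -11.3137, -11.3137)


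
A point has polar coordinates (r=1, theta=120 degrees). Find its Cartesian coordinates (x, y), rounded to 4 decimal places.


x = 1 * cos(120) = -0.5
y = 1 * sin(120) = 0.866

(-0.5, 0.866)


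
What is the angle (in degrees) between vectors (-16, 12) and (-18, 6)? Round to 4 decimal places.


dot = -16*-18 + 12*6 = 360
|u| = 20, |v| = 18.9737
cos(angle) = 0.9487
angle = 18.4349 degrees

18.4349 degrees


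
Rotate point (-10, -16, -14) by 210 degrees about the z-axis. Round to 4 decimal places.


x' = -10*cos(210) - -16*sin(210) = 0.6603
y' = -10*sin(210) + -16*cos(210) = 18.8564
z' = -14

(0.6603, 18.8564, -14)


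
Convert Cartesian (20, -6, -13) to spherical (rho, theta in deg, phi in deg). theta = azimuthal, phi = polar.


rho = sqrt(20^2 + (-6)^2 + (-13)^2) = 24.5967
theta = atan2(-6, 20) = 343.3008 deg
phi = acos(-13/24.5967) = 121.9059 deg

rho = 24.5967, theta = 343.3008 deg, phi = 121.9059 deg


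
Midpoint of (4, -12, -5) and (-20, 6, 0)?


Midpoint = ((4+-20)/2, (-12+6)/2, (-5+0)/2) = (-8, -3, -2.5)

(-8, -3, -2.5)


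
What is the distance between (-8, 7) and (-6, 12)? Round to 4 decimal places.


d = sqrt((-6--8)^2 + (12-7)^2) = 5.3852

5.3852


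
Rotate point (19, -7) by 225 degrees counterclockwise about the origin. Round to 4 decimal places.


x' = 19*cos(225) - -7*sin(225) = -18.3848
y' = 19*sin(225) + -7*cos(225) = -8.4853

(-18.3848, -8.4853)


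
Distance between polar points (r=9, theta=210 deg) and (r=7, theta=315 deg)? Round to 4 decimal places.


d = sqrt(r1^2 + r2^2 - 2*r1*r2*cos(t2-t1))
d = sqrt(9^2 + 7^2 - 2*9*7*cos(315-210)) = 12.7519

12.7519


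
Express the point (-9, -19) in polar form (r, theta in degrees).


r = sqrt((-9)^2 + (-19)^2) = 21.0238
theta = atan2(-19, -9) = 244.6538 degrees

r = 21.0238, theta = 244.6538 degrees


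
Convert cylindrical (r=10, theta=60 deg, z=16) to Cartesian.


x = 10 * cos(60) = 5
y = 10 * sin(60) = 8.6603
z = 16

(5, 8.6603, 16)


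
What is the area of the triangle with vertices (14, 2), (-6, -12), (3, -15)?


Area = |x1(y2-y3) + x2(y3-y1) + x3(y1-y2)| / 2
= |14*(-12--15) + -6*(-15-2) + 3*(2--12)| / 2
= 93

93


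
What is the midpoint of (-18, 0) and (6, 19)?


Midpoint = ((-18+6)/2, (0+19)/2) = (-6, 9.5)

(-6, 9.5)


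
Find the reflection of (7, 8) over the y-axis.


Reflection across y-axis: (x, y) -> (-x, y)
(7, 8) -> (-7, 8)

(-7, 8)


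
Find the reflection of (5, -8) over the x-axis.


Reflection across x-axis: (x, y) -> (x, -y)
(5, -8) -> (5, 8)

(5, 8)


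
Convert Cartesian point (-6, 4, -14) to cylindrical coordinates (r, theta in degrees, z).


r = sqrt((-6)^2 + 4^2) = 7.2111
theta = atan2(4, -6) = 146.3099 deg
z = -14

r = 7.2111, theta = 146.3099 deg, z = -14


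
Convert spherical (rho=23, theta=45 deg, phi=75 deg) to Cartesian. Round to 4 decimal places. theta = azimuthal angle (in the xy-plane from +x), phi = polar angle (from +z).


x = 23 * sin(75) * cos(45) = 15.7093
y = 23 * sin(75) * sin(45) = 15.7093
z = 23 * cos(75) = 5.9528

(15.7093, 15.7093, 5.9528)


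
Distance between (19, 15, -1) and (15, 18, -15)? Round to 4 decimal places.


d = sqrt((15-19)^2 + (18-15)^2 + (-15--1)^2) = 14.8661

14.8661


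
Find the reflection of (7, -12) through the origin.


Reflection through origin: (x, y) -> (-x, -y)
(7, -12) -> (-7, 12)

(-7, 12)


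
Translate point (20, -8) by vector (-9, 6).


Translation: (x+dx, y+dy) = (20+-9, -8+6) = (11, -2)

(11, -2)


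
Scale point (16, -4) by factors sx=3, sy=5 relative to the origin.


Scaling: (x*sx, y*sy) = (16*3, -4*5) = (48, -20)

(48, -20)


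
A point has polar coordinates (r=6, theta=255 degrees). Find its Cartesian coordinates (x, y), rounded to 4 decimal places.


x = 6 * cos(255) = -1.5529
y = 6 * sin(255) = -5.7956

(-1.5529, -5.7956)


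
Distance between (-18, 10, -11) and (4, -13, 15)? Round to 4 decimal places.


d = sqrt((4--18)^2 + (-13-10)^2 + (15--11)^2) = 41.0974

41.0974


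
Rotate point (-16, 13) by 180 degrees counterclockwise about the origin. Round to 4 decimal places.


x' = -16*cos(180) - 13*sin(180) = 16
y' = -16*sin(180) + 13*cos(180) = -13

(16, -13)


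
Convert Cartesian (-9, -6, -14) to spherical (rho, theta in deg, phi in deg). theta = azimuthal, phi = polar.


rho = sqrt((-9)^2 + (-6)^2 + (-14)^2) = 17.6918
theta = atan2(-6, -9) = 213.6901 deg
phi = acos(-14/17.6918) = 142.3097 deg

rho = 17.6918, theta = 213.6901 deg, phi = 142.3097 deg


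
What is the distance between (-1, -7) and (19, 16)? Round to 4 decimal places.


d = sqrt((19--1)^2 + (16--7)^2) = 30.4795

30.4795


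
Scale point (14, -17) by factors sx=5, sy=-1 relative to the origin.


Scaling: (x*sx, y*sy) = (14*5, -17*-1) = (70, 17)

(70, 17)


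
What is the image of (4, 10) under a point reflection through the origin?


Reflection through origin: (x, y) -> (-x, -y)
(4, 10) -> (-4, -10)

(-4, -10)


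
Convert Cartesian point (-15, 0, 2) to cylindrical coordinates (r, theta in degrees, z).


r = sqrt((-15)^2 + 0^2) = 15
theta = atan2(0, -15) = 180 deg
z = 2

r = 15, theta = 180 deg, z = 2


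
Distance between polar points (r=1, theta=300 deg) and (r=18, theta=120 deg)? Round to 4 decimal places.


d = sqrt(r1^2 + r2^2 - 2*r1*r2*cos(t2-t1))
d = sqrt(1^2 + 18^2 - 2*1*18*cos(120-300)) = 19

19


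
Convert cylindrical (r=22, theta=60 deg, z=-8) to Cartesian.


x = 22 * cos(60) = 11
y = 22 * sin(60) = 19.0526
z = -8

(11, 19.0526, -8)


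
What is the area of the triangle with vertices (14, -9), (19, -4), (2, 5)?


Area = |x1(y2-y3) + x2(y3-y1) + x3(y1-y2)| / 2
= |14*(-4-5) + 19*(5--9) + 2*(-9--4)| / 2
= 65

65


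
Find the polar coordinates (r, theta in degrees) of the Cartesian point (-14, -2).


r = sqrt((-14)^2 + (-2)^2) = 14.1421
theta = atan2(-2, -14) = 188.1301 degrees

r = 14.1421, theta = 188.1301 degrees


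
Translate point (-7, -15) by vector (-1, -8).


Translation: (x+dx, y+dy) = (-7+-1, -15+-8) = (-8, -23)

(-8, -23)


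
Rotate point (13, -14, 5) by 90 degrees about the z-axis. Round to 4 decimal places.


x' = 13*cos(90) - -14*sin(90) = 14
y' = 13*sin(90) + -14*cos(90) = 13
z' = 5

(14, 13, 5)


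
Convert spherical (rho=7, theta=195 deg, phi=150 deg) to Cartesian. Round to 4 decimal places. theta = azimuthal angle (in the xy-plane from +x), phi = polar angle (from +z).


x = 7 * sin(150) * cos(195) = -3.3807
y = 7 * sin(150) * sin(195) = -0.9059
z = 7 * cos(150) = -6.0622

(-3.3807, -0.9059, -6.0622)


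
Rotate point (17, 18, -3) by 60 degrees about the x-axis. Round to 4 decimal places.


x' = 17
y' = 18*cos(60) - -3*sin(60) = 11.5981
z' = 18*sin(60) + -3*cos(60) = 14.0885

(17, 11.5981, 14.0885)


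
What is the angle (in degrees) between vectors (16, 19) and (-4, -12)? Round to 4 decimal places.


dot = 16*-4 + 19*-12 = -292
|u| = 24.8395, |v| = 12.6491
cos(angle) = -0.9294
angle = 158.334 degrees

158.334 degrees


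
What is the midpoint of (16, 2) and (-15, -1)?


Midpoint = ((16+-15)/2, (2+-1)/2) = (0.5, 0.5)

(0.5, 0.5)


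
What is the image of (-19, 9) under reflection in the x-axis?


Reflection across x-axis: (x, y) -> (x, -y)
(-19, 9) -> (-19, -9)

(-19, -9)


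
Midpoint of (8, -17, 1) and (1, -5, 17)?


Midpoint = ((8+1)/2, (-17+-5)/2, (1+17)/2) = (4.5, -11, 9)

(4.5, -11, 9)


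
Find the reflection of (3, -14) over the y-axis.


Reflection across y-axis: (x, y) -> (-x, y)
(3, -14) -> (-3, -14)

(-3, -14)


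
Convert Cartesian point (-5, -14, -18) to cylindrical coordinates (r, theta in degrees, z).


r = sqrt((-5)^2 + (-14)^2) = 14.8661
theta = atan2(-14, -5) = 250.3462 deg
z = -18

r = 14.8661, theta = 250.3462 deg, z = -18


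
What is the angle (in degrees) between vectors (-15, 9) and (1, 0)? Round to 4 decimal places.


dot = -15*1 + 9*0 = -15
|u| = 17.4929, |v| = 1
cos(angle) = -0.8575
angle = 149.0362 degrees

149.0362 degrees


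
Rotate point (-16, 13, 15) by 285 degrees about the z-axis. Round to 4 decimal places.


x' = -16*cos(285) - 13*sin(285) = 8.4159
y' = -16*sin(285) + 13*cos(285) = 18.8195
z' = 15

(8.4159, 18.8195, 15)


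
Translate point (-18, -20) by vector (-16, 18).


Translation: (x+dx, y+dy) = (-18+-16, -20+18) = (-34, -2)

(-34, -2)


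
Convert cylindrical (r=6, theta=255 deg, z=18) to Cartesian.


x = 6 * cos(255) = -1.5529
y = 6 * sin(255) = -5.7956
z = 18

(-1.5529, -5.7956, 18)


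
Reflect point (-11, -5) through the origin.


Reflection through origin: (x, y) -> (-x, -y)
(-11, -5) -> (11, 5)

(11, 5)


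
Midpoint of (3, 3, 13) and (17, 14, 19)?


Midpoint = ((3+17)/2, (3+14)/2, (13+19)/2) = (10, 8.5, 16)

(10, 8.5, 16)


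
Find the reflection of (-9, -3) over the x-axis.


Reflection across x-axis: (x, y) -> (x, -y)
(-9, -3) -> (-9, 3)

(-9, 3)
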